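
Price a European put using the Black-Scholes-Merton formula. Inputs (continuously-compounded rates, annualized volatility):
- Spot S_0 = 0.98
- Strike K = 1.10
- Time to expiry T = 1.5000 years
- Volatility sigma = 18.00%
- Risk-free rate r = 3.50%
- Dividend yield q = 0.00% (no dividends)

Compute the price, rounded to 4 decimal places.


d1 = (ln(S/K) + (r - q + 0.5*sigma^2) * T) / (sigma * sqrt(T)) = -0.17560522
d2 = d1 - sigma * sqrt(T) = -0.39605930
exp(-rT) = 0.94885432; exp(-qT) = 1.00000000
P = K * exp(-rT) * N(-d2) - S_0 * exp(-qT) * N(-d1)
N(-d1) = 0.56969795; N(-d2) = 0.65396936
P = 1.1000 * 0.94885432 * 0.65396936 - 0.9800 * 1.00000000 * 0.56969795 = 0.1243

Answer: Price = 0.1243


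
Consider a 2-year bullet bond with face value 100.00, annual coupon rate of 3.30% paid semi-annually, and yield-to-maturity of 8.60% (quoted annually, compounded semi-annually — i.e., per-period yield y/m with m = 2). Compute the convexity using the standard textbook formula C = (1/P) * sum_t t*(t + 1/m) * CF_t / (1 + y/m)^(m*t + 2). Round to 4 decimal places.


Coupon per period c = face * coupon_rate / m = 1.650000
Periods per year m = 2; per-period yield y/m = 0.043000
Number of cashflows N = 4
Cashflows (t years, CF_t, discount factor 1/(1+y/m)^(m*t), PV):
  t = 0.5000: CF_t = 1.650000, DF = 0.958773, PV = 1.581975
  t = 1.0000: CF_t = 1.650000, DF = 0.919245, PV = 1.516755
  t = 1.5000: CF_t = 1.650000, DF = 0.881347, PV = 1.454223
  t = 2.0000: CF_t = 101.650000, DF = 0.845012, PV = 85.895448
Price P = sum_t PV_t = 90.448401
Convexity numerator sum_t t*(t + 1/m) * CF_t / (1+y/m)^(m*t + 2):
  t = 0.5000: term = 0.727112
  t = 1.0000: term = 2.091404
  t = 1.5000: term = 4.010363
  t = 2.0000: term = 394.794903
Convexity = (1/P) * sum = 401.623781 / 90.448401 = 4.440364

Answer: Convexity = 4.4404


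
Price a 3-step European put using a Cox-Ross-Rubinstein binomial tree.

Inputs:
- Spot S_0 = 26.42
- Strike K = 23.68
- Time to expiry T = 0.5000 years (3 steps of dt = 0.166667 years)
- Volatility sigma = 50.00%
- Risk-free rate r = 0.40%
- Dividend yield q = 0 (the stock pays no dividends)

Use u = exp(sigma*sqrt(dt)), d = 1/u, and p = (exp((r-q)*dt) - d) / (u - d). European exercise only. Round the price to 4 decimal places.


Answer: Price = V(0,0) = 2.4179

Derivation:
dt = T/N = 0.166667
u = exp(sigma*sqrt(dt)) = 1.226450; d = 1/u = 0.815361
p = (exp((r-q)*dt) - d) / (u - d) = 0.450768
Discount per step: exp(-r*dt) = 0.999334
Stock lattice S(k, i) with i counting down-moves:
  k=0: S(0,0) = 26.4200
  k=1: S(1,0) = 32.4028; S(1,1) = 21.5418
  k=2: S(2,0) = 39.7405; S(2,1) = 26.4200; S(2,2) = 17.5644
  k=3: S(3,0) = 48.7397; S(3,1) = 32.4028; S(3,2) = 21.5418; S(3,3) = 14.3213
Terminal payoffs V(N, i) = max(K - S_T, 0):
  V(3,0) = 0.000000; V(3,1) = 0.000000; V(3,2) = 2.138159; V(3,3) = 9.358687
Backward induction: V(k, i) = exp(-r*dt) * [p * V(k+1, i) + (1-p) * V(k+1, i+1)].
  V(2,0) = exp(-r*dt) * [p*0.000000 + (1-p)*0.000000] = 0.000000
  V(2,1) = exp(-r*dt) * [p*0.000000 + (1-p)*2.138159] = 1.173563
  V(2,2) = exp(-r*dt) * [p*2.138159 + (1-p)*9.358687] = 6.099838
  V(1,0) = exp(-r*dt) * [p*0.000000 + (1-p)*1.173563] = 0.644129
  V(1,1) = exp(-r*dt) * [p*1.173563 + (1-p)*6.099838] = 3.876647
  V(0,0) = exp(-r*dt) * [p*0.644129 + (1-p)*3.876647] = 2.417920


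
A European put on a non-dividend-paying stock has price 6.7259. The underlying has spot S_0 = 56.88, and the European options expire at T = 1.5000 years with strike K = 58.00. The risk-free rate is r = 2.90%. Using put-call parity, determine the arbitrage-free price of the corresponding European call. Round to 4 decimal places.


Put-call parity: C - P = S_0 * exp(-qT) - K * exp(-rT).
S_0 * exp(-qT) = 56.8800 * 1.00000000 = 56.88000000
K * exp(-rT) = 58.0000 * 0.95743255 = 55.53108814
C = P + S*exp(-qT) - K*exp(-rT)
C = 6.7259 + 56.88000000 - 55.53108814 = 8.0748

Answer: Call price = 8.0748


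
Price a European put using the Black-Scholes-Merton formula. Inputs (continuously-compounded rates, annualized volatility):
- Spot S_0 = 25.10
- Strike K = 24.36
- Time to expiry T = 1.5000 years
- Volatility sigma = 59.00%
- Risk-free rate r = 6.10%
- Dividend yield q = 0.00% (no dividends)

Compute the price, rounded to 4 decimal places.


Answer: Price = 5.3314

Derivation:
d1 = (ln(S/K) + (r - q + 0.5*sigma^2) * T) / (sigma * sqrt(T)) = 0.52933944
d2 = d1 - sigma * sqrt(T) = -0.19326003
exp(-rT) = 0.91256132; exp(-qT) = 1.00000000
P = K * exp(-rT) * N(-d2) - S_0 * exp(-qT) * N(-d1)
N(-d1) = 0.29828500; N(-d2) = 0.57662234
P = 24.3600 * 0.91256132 * 0.57662234 - 25.1000 * 1.00000000 * 0.29828500 = 5.3314


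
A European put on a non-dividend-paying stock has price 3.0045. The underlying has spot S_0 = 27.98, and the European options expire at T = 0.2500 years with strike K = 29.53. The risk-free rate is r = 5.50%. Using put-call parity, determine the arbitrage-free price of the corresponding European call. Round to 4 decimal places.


Answer: Call price = 1.8578

Derivation:
Put-call parity: C - P = S_0 * exp(-qT) - K * exp(-rT).
S_0 * exp(-qT) = 27.9800 * 1.00000000 = 27.98000000
K * exp(-rT) = 29.5300 * 0.98634410 = 29.12674126
C = P + S*exp(-qT) - K*exp(-rT)
C = 3.0045 + 27.98000000 - 29.12674126 = 1.8578


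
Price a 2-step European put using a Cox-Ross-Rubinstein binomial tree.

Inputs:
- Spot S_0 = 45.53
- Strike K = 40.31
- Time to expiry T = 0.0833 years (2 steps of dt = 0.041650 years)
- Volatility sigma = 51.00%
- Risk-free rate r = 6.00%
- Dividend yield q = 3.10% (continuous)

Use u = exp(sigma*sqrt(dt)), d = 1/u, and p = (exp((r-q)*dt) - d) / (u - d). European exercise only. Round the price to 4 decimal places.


Answer: Price = V(0,0) = 0.8983

Derivation:
dt = T/N = 0.041650
u = exp(sigma*sqrt(dt)) = 1.109692; d = 1/u = 0.901151
p = (exp((r-q)*dt) - d) / (u - d) = 0.479798
Discount per step: exp(-r*dt) = 0.997504
Stock lattice S(k, i) with i counting down-moves:
  k=0: S(0,0) = 45.5300
  k=1: S(1,0) = 50.5243; S(1,1) = 41.0294
  k=2: S(2,0) = 56.0664; S(2,1) = 45.5300; S(2,2) = 36.9737
Terminal payoffs V(N, i) = max(K - S_T, 0):
  V(2,0) = 0.000000; V(2,1) = 0.000000; V(2,2) = 3.336314
Backward induction: V(k, i) = exp(-r*dt) * [p * V(k+1, i) + (1-p) * V(k+1, i+1)].
  V(1,0) = exp(-r*dt) * [p*0.000000 + (1-p)*0.000000] = 0.000000
  V(1,1) = exp(-r*dt) * [p*0.000000 + (1-p)*3.336314] = 1.731225
  V(0,0) = exp(-r*dt) * [p*0.000000 + (1-p)*1.731225] = 0.898338


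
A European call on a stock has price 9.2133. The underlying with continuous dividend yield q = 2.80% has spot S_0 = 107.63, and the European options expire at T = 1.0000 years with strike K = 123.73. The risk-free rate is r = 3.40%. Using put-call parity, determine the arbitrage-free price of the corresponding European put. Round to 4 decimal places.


Put-call parity: C - P = S_0 * exp(-qT) - K * exp(-rT).
S_0 * exp(-qT) = 107.6300 * 0.97238837 = 104.65815992
K * exp(-rT) = 123.7300 * 0.96657150 = 119.59389227
P = C - S*exp(-qT) + K*exp(-rT)
P = 9.2133 - 104.65815992 + 119.59389227 = 24.1490

Answer: Put price = 24.1490


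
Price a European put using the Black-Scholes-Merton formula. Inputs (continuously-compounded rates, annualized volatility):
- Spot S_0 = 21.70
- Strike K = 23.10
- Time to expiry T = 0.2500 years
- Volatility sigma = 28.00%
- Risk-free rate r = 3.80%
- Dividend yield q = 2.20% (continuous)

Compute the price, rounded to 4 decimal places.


Answer: Price = 1.9976

Derivation:
d1 = (ln(S/K) + (r - q + 0.5*sigma^2) * T) / (sigma * sqrt(T)) = -0.34800255
d2 = d1 - sigma * sqrt(T) = -0.48800255
exp(-rT) = 0.99054498; exp(-qT) = 0.99451510
P = K * exp(-rT) * N(-d2) - S_0 * exp(-qT) * N(-d1)
N(-d1) = 0.63608087; N(-d2) = 0.68722598
P = 23.1000 * 0.99054498 * 0.68722598 - 21.7000 * 0.99451510 * 0.63608087 = 1.9976


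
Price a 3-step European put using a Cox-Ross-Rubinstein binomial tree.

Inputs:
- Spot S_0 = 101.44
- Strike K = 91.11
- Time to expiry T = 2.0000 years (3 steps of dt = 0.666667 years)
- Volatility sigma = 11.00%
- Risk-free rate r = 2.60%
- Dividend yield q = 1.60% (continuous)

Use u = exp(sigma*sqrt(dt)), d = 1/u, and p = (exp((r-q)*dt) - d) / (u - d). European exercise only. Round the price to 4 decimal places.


dt = T/N = 0.666667
u = exp(sigma*sqrt(dt)) = 1.093971; d = 1/u = 0.914101
p = (exp((r-q)*dt) - d) / (u - d) = 0.514749
Discount per step: exp(-r*dt) = 0.982816
Stock lattice S(k, i) with i counting down-moves:
  k=0: S(0,0) = 101.4400
  k=1: S(1,0) = 110.9725; S(1,1) = 92.7264
  k=2: S(2,0) = 121.4007; S(2,1) = 101.4400; S(2,2) = 84.7612
  k=3: S(3,0) = 132.8089; S(3,1) = 110.9725; S(3,2) = 92.7264; S(3,3) = 77.4803
Terminal payoffs V(N, i) = max(K - S_T, 0):
  V(3,0) = 0.000000; V(3,1) = 0.000000; V(3,2) = 0.000000; V(3,3) = 13.629707
Backward induction: V(k, i) = exp(-r*dt) * [p * V(k+1, i) + (1-p) * V(k+1, i+1)].
  V(2,0) = exp(-r*dt) * [p*0.000000 + (1-p)*0.000000] = 0.000000
  V(2,1) = exp(-r*dt) * [p*0.000000 + (1-p)*0.000000] = 0.000000
  V(2,2) = exp(-r*dt) * [p*0.000000 + (1-p)*13.629707] = 6.500179
  V(1,0) = exp(-r*dt) * [p*0.000000 + (1-p)*0.000000] = 0.000000
  V(1,1) = exp(-r*dt) * [p*0.000000 + (1-p)*6.500179] = 3.100017
  V(0,0) = exp(-r*dt) * [p*0.000000 + (1-p)*3.100017] = 1.478437

Answer: Price = V(0,0) = 1.4784


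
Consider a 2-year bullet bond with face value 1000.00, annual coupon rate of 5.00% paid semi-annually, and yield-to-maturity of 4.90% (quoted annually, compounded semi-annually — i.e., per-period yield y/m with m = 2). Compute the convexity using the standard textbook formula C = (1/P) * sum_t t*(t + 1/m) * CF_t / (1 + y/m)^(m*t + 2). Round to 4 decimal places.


Answer: Convexity = 4.5358

Derivation:
Coupon per period c = face * coupon_rate / m = 25.000000
Periods per year m = 2; per-period yield y/m = 0.024500
Number of cashflows N = 4
Cashflows (t years, CF_t, discount factor 1/(1+y/m)^(m*t), PV):
  t = 0.5000: CF_t = 25.000000, DF = 0.976086, PV = 24.402147
  t = 1.0000: CF_t = 25.000000, DF = 0.952744, PV = 23.818592
  t = 1.5000: CF_t = 25.000000, DF = 0.929960, PV = 23.248992
  t = 2.0000: CF_t = 1025.000000, DF = 0.907721, PV = 930.413524
Price P = sum_t PV_t = 1001.883255
Convexity numerator sum_t t*(t + 1/m) * CF_t / (1+y/m)^(m*t + 2):
  t = 0.5000: term = 11.624496
  t = 1.0000: term = 34.039519
  t = 1.5000: term = 66.450989
  t = 2.0000: term = 4432.228003
Convexity = (1/P) * sum = 4544.343007 / 1001.883255 = 4.535801


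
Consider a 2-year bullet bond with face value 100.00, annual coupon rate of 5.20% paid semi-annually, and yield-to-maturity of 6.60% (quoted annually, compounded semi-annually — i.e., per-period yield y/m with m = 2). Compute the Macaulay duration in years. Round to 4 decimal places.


Coupon per period c = face * coupon_rate / m = 2.600000
Periods per year m = 2; per-period yield y/m = 0.033000
Number of cashflows N = 4
Cashflows (t years, CF_t, discount factor 1/(1+y/m)^(m*t), PV):
  t = 0.5000: CF_t = 2.600000, DF = 0.968054, PV = 2.516941
  t = 1.0000: CF_t = 2.600000, DF = 0.937129, PV = 2.436535
  t = 1.5000: CF_t = 2.600000, DF = 0.907192, PV = 2.358698
  t = 2.0000: CF_t = 102.600000, DF = 0.878211, PV = 90.104416
Price P = sum_t PV_t = 97.416590
Macaulay numerator sum_t t * PV_t:
  t * PV_t at t = 0.5000: 1.258470
  t * PV_t at t = 1.0000: 2.436535
  t * PV_t at t = 1.5000: 3.538047
  t * PV_t at t = 2.0000: 180.208831
Macaulay duration D = (sum_t t * PV_t) / P = 187.441885 / 97.416590 = 1.924127

Answer: Macaulay duration = 1.9241 years


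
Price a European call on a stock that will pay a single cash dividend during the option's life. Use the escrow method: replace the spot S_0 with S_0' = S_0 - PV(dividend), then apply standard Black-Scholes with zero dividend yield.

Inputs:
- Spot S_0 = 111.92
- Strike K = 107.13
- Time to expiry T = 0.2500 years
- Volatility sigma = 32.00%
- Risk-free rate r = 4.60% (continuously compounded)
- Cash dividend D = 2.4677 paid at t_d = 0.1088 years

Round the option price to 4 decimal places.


PV(D) = D * exp(-r * t_d) = 2.4677 * 0.99500770 = 2.45538051
S_0' = S_0 - PV(D) = 111.9200 - 2.45538051 = 109.46461949
d1 = (ln(S_0'/K) + (r + sigma^2/2)*T) / (sigma*sqrt(T)) = 0.28661461
d2 = d1 - sigma*sqrt(T) = 0.12661461
exp(-rT) = 0.98856587
N(d1) = 0.61279629; N(d2) = 0.55037728
C = S_0' * N(d1) - K * exp(-rT) * N(d2) = 109.46461949 * 0.61279629 - 107.1300 * 0.98856587 * 0.55037728 = 8.7918

Answer: Price = 8.7918


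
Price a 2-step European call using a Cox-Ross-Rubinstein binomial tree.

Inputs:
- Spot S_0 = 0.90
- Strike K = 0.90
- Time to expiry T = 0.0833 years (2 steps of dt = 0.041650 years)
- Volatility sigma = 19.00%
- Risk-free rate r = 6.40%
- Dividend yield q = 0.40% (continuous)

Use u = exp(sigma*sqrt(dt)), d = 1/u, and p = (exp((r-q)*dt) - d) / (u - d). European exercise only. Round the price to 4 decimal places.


dt = T/N = 0.041650
u = exp(sigma*sqrt(dt)) = 1.039537; d = 1/u = 0.961966
p = (exp((r-q)*dt) - d) / (u - d) = 0.522563
Discount per step: exp(-r*dt) = 0.997338
Stock lattice S(k, i) with i counting down-moves:
  k=0: S(0,0) = 0.9000
  k=1: S(1,0) = 0.9356; S(1,1) = 0.8658
  k=2: S(2,0) = 0.9726; S(2,1) = 0.9000; S(2,2) = 0.8328
Terminal payoffs V(N, i) = max(S_T - K, 0):
  V(2,0) = 0.072574; V(2,1) = 0.000000; V(2,2) = 0.000000
Backward induction: V(k, i) = exp(-r*dt) * [p * V(k+1, i) + (1-p) * V(k+1, i+1)].
  V(1,0) = exp(-r*dt) * [p*0.072574 + (1-p)*0.000000] = 0.037824
  V(1,1) = exp(-r*dt) * [p*0.000000 + (1-p)*0.000000] = 0.000000
  V(0,0) = exp(-r*dt) * [p*0.037824 + (1-p)*0.000000] = 0.019713

Answer: Price = V(0,0) = 0.0197


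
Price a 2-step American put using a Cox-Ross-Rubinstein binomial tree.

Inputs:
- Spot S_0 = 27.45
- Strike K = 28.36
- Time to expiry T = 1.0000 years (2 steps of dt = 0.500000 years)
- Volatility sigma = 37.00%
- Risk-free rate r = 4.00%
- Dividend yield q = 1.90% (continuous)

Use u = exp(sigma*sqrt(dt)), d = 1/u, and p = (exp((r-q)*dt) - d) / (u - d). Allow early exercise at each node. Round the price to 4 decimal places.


Answer: Price = V(0,0) = 4.0793

Derivation:
dt = T/N = 0.500000
u = exp(sigma*sqrt(dt)) = 1.299045; d = 1/u = 0.769796
p = (exp((r-q)*dt) - d) / (u - d) = 0.454907
Discount per step: exp(-r*dt) = 0.980199
Stock lattice S(k, i) with i counting down-moves:
  k=0: S(0,0) = 27.4500
  k=1: S(1,0) = 35.6588; S(1,1) = 21.1309
  k=2: S(2,0) = 46.3224; S(2,1) = 27.4500; S(2,2) = 16.2665
Terminal payoffs V(N, i) = max(K - S_T, 0):
  V(2,0) = 0.000000; V(2,1) = 0.910000; V(2,2) = 12.093510
Backward induction: V(k, i) = exp(-r*dt) * [p * V(k+1, i) + (1-p) * V(k+1, i+1)]; then take max(V_cont, immediate exercise) for American.
  V(1,0) = exp(-r*dt) * [p*0.000000 + (1-p)*0.910000] = 0.486212; exercise = 0.000000; V(1,0) = max -> 0.486212
  V(1,1) = exp(-r*dt) * [p*0.910000 + (1-p)*12.093510] = 6.867322; exercise = 7.229095; V(1,1) = max -> 7.229095
  V(0,0) = exp(-r*dt) * [p*0.486212 + (1-p)*7.229095] = 4.079302; exercise = 0.910000; V(0,0) = max -> 4.079302


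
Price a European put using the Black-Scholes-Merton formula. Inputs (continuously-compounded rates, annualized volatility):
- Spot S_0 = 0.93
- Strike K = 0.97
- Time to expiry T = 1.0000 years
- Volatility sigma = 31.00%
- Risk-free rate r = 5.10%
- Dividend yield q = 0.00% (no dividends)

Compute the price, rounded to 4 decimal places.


Answer: Price = 0.1100

Derivation:
d1 = (ln(S/K) + (r - q + 0.5*sigma^2) * T) / (sigma * sqrt(T)) = 0.18367263
d2 = d1 - sigma * sqrt(T) = -0.12632737
exp(-rT) = 0.95027867; exp(-qT) = 1.00000000
P = K * exp(-rT) * N(-d2) - S_0 * exp(-qT) * N(-d1)
N(-d1) = 0.42713514; N(-d2) = 0.55026360
P = 0.9700 * 0.95027867 * 0.55026360 - 0.9300 * 1.00000000 * 0.42713514 = 0.1100


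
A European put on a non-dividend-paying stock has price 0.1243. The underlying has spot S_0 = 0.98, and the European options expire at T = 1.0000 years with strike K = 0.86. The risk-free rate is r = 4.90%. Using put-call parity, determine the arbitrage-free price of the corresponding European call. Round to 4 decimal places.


Answer: Call price = 0.2854

Derivation:
Put-call parity: C - P = S_0 * exp(-qT) - K * exp(-rT).
S_0 * exp(-qT) = 0.9800 * 1.00000000 = 0.98000000
K * exp(-rT) = 0.8600 * 0.95218113 = 0.81887577
C = P + S*exp(-qT) - K*exp(-rT)
C = 0.1243 + 0.98000000 - 0.81887577 = 0.2854


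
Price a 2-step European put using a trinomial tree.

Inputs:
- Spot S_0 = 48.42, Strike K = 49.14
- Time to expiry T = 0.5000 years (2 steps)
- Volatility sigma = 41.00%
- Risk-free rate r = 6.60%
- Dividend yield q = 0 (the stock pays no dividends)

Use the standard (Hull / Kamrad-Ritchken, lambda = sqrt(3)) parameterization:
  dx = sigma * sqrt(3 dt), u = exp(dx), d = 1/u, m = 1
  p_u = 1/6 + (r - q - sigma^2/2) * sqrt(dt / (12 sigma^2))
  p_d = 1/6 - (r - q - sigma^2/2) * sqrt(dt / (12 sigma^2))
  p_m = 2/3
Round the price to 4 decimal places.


Answer: Price = V(0,0) = 4.4730

Derivation:
dt = T/N = 0.250000; dx = sigma*sqrt(3*dt) = 0.355070
u = exp(dx) = 1.426281; d = 1/u = 0.701124
p_u = 0.160312, p_m = 0.666667, p_d = 0.173021
Discount per step: exp(-r*dt) = 0.983635
Stock lattice S(k, j) with j the centered position index:
  k=0: S(0,+0) = 48.4200
  k=1: S(1,-1) = 33.9484; S(1,+0) = 48.4200; S(1,+1) = 69.0605
  k=2: S(2,-2) = 23.8021; S(2,-1) = 33.9484; S(2,+0) = 48.4200; S(2,+1) = 69.0605; S(2,+2) = 98.4997
Terminal payoffs V(N, j) = max(K - S_T, 0):
  V(2,-2) = 25.337940; V(2,-1) = 15.191572; V(2,+0) = 0.720000; V(2,+1) = 0.000000; V(2,+2) = 0.000000
Backward induction: V(k, j) = exp(-r*dt) * [p_u * V(k+1, j+1) + p_m * V(k+1, j) + p_d * V(k+1, j-1)]
  V(1,-1) = exp(-r*dt) * [p_u*0.720000 + p_m*15.191572 + p_d*25.337940] = 14.387769
  V(1,+0) = exp(-r*dt) * [p_u*0.000000 + p_m*0.720000 + p_d*15.191572] = 3.057593
  V(1,+1) = exp(-r*dt) * [p_u*0.000000 + p_m*0.000000 + p_d*0.720000] = 0.122537
  V(0,+0) = exp(-r*dt) * [p_u*0.122537 + p_m*3.057593 + p_d*14.387769] = 4.473009


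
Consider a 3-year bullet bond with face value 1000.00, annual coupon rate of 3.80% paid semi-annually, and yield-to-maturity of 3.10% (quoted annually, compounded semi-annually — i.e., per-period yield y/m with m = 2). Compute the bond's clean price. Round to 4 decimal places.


Coupon per period c = face * coupon_rate / m = 19.000000
Periods per year m = 2; per-period yield y/m = 0.015500
Number of cashflows N = 6
Cashflows (t years, CF_t, discount factor 1/(1+y/m)^(m*t), PV):
  t = 0.5000: CF_t = 19.000000, DF = 0.984737, PV = 18.709995
  t = 1.0000: CF_t = 19.000000, DF = 0.969706, PV = 18.424417
  t = 1.5000: CF_t = 19.000000, DF = 0.954905, PV = 18.143197
  t = 2.0000: CF_t = 19.000000, DF = 0.940330, PV = 17.866270
  t = 2.5000: CF_t = 19.000000, DF = 0.925977, PV = 17.593570
  t = 3.0000: CF_t = 1019.000000, DF = 0.911844, PV = 929.168798
Price P = sum_t PV_t = 1019.906246

Answer: Price = 1019.9062


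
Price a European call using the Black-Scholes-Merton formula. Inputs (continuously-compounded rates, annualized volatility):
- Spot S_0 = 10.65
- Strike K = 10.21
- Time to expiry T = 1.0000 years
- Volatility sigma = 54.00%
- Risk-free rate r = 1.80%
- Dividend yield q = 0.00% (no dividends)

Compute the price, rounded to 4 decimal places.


d1 = (ln(S/K) + (r - q + 0.5*sigma^2) * T) / (sigma * sqrt(T)) = 0.38146715
d2 = d1 - sigma * sqrt(T) = -0.15853285
exp(-rT) = 0.98216103; exp(-qT) = 1.00000000
C = S_0 * exp(-qT) * N(d1) - K * exp(-rT) * N(d2)
N(d1) = 0.64857168; N(d2) = 0.43701847
C = 10.6500 * 1.00000000 * 0.64857168 - 10.2100 * 0.98216103 * 0.43701847 = 2.5249

Answer: Price = 2.5249


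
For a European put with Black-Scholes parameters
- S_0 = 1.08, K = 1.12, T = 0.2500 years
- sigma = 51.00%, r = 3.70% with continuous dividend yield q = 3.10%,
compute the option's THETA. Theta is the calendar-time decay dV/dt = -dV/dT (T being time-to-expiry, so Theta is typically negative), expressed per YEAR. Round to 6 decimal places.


d1 = -0.0092358595; d2 = -0.2642358595
phi(d1) = 0.3989252657; exp(-qT) = 0.9922799538; exp(-rT) = 0.9907926496
Theta = -S*exp(-qT)*phi(d1)*sigma/(2*sqrt(T)) + r*K*exp(-rT)*N(-d2) - q*S*exp(-qT)*N(-d1)
N(-d1) = 0.5036845225; N(-d2) = 0.6042009096; sqrt(T) = 0.5000000000
Term 1 = -1.0800 * 0.9922799538 * 0.3989252657 * 0.5100 / (2 * 0.5000000000) = -0.2180317258
Term 2 = 0.0370 * 1.1200 * 0.9907926496 * 0.6042009096 = 0.0248075513
Term 3 = -0.0310 * 1.0800 * 0.9922799538 * 0.5036845225 = -0.0167331719
Theta = -0.2180317258 + (0.0248075513) + (-0.0167331719) = -0.209957

Answer: Theta = -0.209957


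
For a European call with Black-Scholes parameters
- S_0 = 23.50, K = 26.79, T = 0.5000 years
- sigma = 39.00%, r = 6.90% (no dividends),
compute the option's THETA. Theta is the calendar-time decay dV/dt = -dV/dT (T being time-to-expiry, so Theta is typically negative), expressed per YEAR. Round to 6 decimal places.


Answer: Theta = -3.086485

Derivation:
d1 = -0.2121438645; d2 = -0.4879155091
phi(d1) = 0.3900653293; exp(-qT) = 1.0000000000; exp(-rT) = 0.9660883397
Theta = -S*exp(-qT)*phi(d1)*sigma/(2*sqrt(T)) - r*K*exp(-rT)*N(d2) + q*S*exp(-qT)*N(d1)
N(d1) = 0.4159973998; N(d2) = 0.3128048443; sqrt(T) = 0.7071067812
Term 1 = -23.5000 * 1.0000000000 * 0.3900653293 * 0.3900 / (2 * 0.7071067812) = -2.5278704985
Term 2 = -0.0690 * 26.7900 * 0.9660883397 * 0.3128048443 = -0.5586143848
Term 3 = 0 (no dividend yield, q = 0)
Theta = -2.5278704985 + (-0.5586143848) + (0.0000000000) = -3.086485


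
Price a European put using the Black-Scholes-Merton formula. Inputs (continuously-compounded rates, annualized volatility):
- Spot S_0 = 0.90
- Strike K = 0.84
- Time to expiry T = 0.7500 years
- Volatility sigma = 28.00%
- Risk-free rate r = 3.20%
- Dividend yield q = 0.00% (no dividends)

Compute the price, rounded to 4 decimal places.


Answer: Price = 0.0490

Derivation:
d1 = (ln(S/K) + (r - q + 0.5*sigma^2) * T) / (sigma * sqrt(T)) = 0.50473969
d2 = d1 - sigma * sqrt(T) = 0.26225258
exp(-rT) = 0.97628571; exp(-qT) = 1.00000000
P = K * exp(-rT) * N(-d2) - S_0 * exp(-qT) * N(-d1)
N(-d1) = 0.30687084; N(-d2) = 0.39656336
P = 0.8400 * 0.97628571 * 0.39656336 - 0.9000 * 1.00000000 * 0.30687084 = 0.0490


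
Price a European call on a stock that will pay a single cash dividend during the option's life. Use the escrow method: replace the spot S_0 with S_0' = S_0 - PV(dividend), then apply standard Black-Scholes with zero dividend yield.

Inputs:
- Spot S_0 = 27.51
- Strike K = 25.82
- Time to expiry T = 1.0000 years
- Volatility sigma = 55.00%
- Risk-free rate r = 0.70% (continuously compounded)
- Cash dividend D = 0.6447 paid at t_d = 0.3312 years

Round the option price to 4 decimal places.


PV(D) = D * exp(-r * t_d) = 0.6447 * 0.99768429 = 0.64320706
S_0' = S_0 - PV(D) = 27.5100 - 0.64320706 = 26.86679294
d1 = (ln(S_0'/K) + (r + sigma^2/2)*T) / (sigma*sqrt(T)) = 0.35998486
d2 = d1 - sigma*sqrt(T) = -0.19001514
exp(-rT) = 0.99302444
N(d1) = 0.64057077; N(d2) = 0.42464864
C = S_0' * N(d1) - K * exp(-rT) * N(d2) = 26.86679294 * 0.64057077 - 25.8200 * 0.99302444 * 0.42464864 = 6.3221

Answer: Price = 6.3221


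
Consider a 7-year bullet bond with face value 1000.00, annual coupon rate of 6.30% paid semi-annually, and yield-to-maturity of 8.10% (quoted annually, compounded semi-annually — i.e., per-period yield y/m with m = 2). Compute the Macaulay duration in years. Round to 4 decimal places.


Answer: Macaulay duration = 5.6918 years

Derivation:
Coupon per period c = face * coupon_rate / m = 31.500000
Periods per year m = 2; per-period yield y/m = 0.040500
Number of cashflows N = 14
Cashflows (t years, CF_t, discount factor 1/(1+y/m)^(m*t), PV):
  t = 0.5000: CF_t = 31.500000, DF = 0.961076, PV = 30.273907
  t = 1.0000: CF_t = 31.500000, DF = 0.923668, PV = 29.095538
  t = 1.5000: CF_t = 31.500000, DF = 0.887715, PV = 27.963035
  t = 2.0000: CF_t = 31.500000, DF = 0.853162, PV = 26.874613
  t = 2.5000: CF_t = 31.500000, DF = 0.819954, PV = 25.828556
  t = 3.0000: CF_t = 31.500000, DF = 0.788039, PV = 24.823216
  t = 3.5000: CF_t = 31.500000, DF = 0.757365, PV = 23.857007
  t = 4.0000: CF_t = 31.500000, DF = 0.727886, PV = 22.928407
  t = 4.5000: CF_t = 31.500000, DF = 0.699554, PV = 22.035951
  t = 5.0000: CF_t = 31.500000, DF = 0.672325, PV = 21.178232
  t = 5.5000: CF_t = 31.500000, DF = 0.646156, PV = 20.353899
  t = 6.0000: CF_t = 31.500000, DF = 0.621005, PV = 19.561652
  t = 6.5000: CF_t = 31.500000, DF = 0.596833, PV = 18.800243
  t = 7.0000: CF_t = 1031.500000, DF = 0.573602, PV = 591.670680
Price P = sum_t PV_t = 905.244936
Macaulay numerator sum_t t * PV_t:
  t * PV_t at t = 0.5000: 15.136953
  t * PV_t at t = 1.0000: 29.095538
  t * PV_t at t = 1.5000: 41.944552
  t * PV_t at t = 2.0000: 53.749226
  t * PV_t at t = 2.5000: 64.571391
  t * PV_t at t = 3.0000: 74.469648
  t * PV_t at t = 3.5000: 83.499525
  t * PV_t at t = 4.0000: 91.713627
  t * PV_t at t = 4.5000: 99.161778
  t * PV_t at t = 5.0000: 105.891162
  t * PV_t at t = 5.5000: 111.946447
  t * PV_t at t = 6.0000: 117.369915
  t * PV_t at t = 6.5000: 122.201577
  t * PV_t at t = 7.0000: 4141.694761
Macaulay duration D = (sum_t t * PV_t) / P = 5152.446099 / 905.244936 = 5.691770


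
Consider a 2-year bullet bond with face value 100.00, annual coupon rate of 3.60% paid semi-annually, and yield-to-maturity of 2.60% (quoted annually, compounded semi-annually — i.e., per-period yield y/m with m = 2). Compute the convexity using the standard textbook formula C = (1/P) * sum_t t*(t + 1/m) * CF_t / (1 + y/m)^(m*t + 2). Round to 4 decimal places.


Coupon per period c = face * coupon_rate / m = 1.800000
Periods per year m = 2; per-period yield y/m = 0.013000
Number of cashflows N = 4
Cashflows (t years, CF_t, discount factor 1/(1+y/m)^(m*t), PV):
  t = 0.5000: CF_t = 1.800000, DF = 0.987167, PV = 1.776900
  t = 1.0000: CF_t = 1.800000, DF = 0.974498, PV = 1.754097
  t = 1.5000: CF_t = 1.800000, DF = 0.961992, PV = 1.731586
  t = 2.0000: CF_t = 101.800000, DF = 0.949647, PV = 96.674069
Price P = sum_t PV_t = 101.936652
Convexity numerator sum_t t*(t + 1/m) * CF_t / (1+y/m)^(m*t + 2):
  t = 0.5000: term = 0.865793
  t = 1.0000: term = 2.564047
  t = 1.5000: term = 5.062284
  t = 2.0000: term = 471.043603
Convexity = (1/P) * sum = 479.535727 / 101.936652 = 4.704252

Answer: Convexity = 4.7043


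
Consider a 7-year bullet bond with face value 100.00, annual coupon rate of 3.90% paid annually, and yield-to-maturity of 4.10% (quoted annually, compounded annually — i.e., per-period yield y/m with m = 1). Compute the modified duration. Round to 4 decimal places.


Answer: Modified duration = 6.0077

Derivation:
Coupon per period c = face * coupon_rate / m = 3.900000
Periods per year m = 1; per-period yield y/m = 0.041000
Number of cashflows N = 7
Cashflows (t years, CF_t, discount factor 1/(1+y/m)^(m*t), PV):
  t = 1.0000: CF_t = 3.900000, DF = 0.960615, PV = 3.746398
  t = 2.0000: CF_t = 3.900000, DF = 0.922781, PV = 3.598845
  t = 3.0000: CF_t = 3.900000, DF = 0.886437, PV = 3.457104
  t = 4.0000: CF_t = 3.900000, DF = 0.851524, PV = 3.320945
  t = 5.0000: CF_t = 3.900000, DF = 0.817987, PV = 3.190149
  t = 6.0000: CF_t = 3.900000, DF = 0.785770, PV = 3.064504
  t = 7.0000: CF_t = 103.900000, DF = 0.754823, PV = 78.426068
Price P = sum_t PV_t = 98.804013
First compute Macaulay numerator sum_t t * PV_t:
  t * PV_t at t = 1.0000: 3.746398
  t * PV_t at t = 2.0000: 7.197690
  t * PV_t at t = 3.0000: 10.371311
  t * PV_t at t = 4.0000: 13.283780
  t * PV_t at t = 5.0000: 15.950745
  t * PV_t at t = 6.0000: 18.387026
  t * PV_t at t = 7.0000: 548.982475
Macaulay duration D = 617.919425 / 98.804013 = 6.253991
Modified duration = D / (1 + y/m) = 6.253991 / (1 + 0.041000) = 6.007676


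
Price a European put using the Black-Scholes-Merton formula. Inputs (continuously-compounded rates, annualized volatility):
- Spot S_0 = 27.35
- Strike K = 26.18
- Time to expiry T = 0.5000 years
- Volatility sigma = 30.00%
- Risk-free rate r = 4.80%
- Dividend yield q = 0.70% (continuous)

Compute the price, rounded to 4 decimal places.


d1 = (ln(S/K) + (r - q + 0.5*sigma^2) * T) / (sigma * sqrt(T)) = 0.40880562
d2 = d1 - sigma * sqrt(T) = 0.19667359
exp(-rT) = 0.97628571; exp(-qT) = 0.99650612
P = K * exp(-rT) * N(-d2) - S_0 * exp(-qT) * N(-d1)
N(-d1) = 0.34134116; N(-d2) = 0.42204149
P = 26.1800 * 0.97628571 * 0.42204149 - 27.3500 * 0.99650612 * 0.34134116 = 1.4840

Answer: Price = 1.4840


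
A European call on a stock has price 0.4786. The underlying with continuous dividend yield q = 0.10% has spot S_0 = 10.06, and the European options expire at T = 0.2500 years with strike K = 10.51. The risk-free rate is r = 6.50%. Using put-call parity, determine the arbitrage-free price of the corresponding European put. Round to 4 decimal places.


Answer: Put price = 0.7617

Derivation:
Put-call parity: C - P = S_0 * exp(-qT) - K * exp(-rT).
S_0 * exp(-qT) = 10.0600 * 0.99975003 = 10.05748531
K * exp(-rT) = 10.5100 * 0.98388132 = 10.34059266
P = C - S*exp(-qT) + K*exp(-rT)
P = 0.4786 - 10.05748531 + 10.34059266 = 0.7617


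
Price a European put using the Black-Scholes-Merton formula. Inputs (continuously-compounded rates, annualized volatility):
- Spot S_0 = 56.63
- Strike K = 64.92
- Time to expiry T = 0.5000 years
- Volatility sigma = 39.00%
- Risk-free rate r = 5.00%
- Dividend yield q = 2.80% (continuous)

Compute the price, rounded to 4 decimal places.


Answer: Price = 10.9324

Derivation:
d1 = (ln(S/K) + (r - q + 0.5*sigma^2) * T) / (sigma * sqrt(T)) = -0.31762462
d2 = d1 - sigma * sqrt(T) = -0.59339626
exp(-rT) = 0.97530991; exp(-qT) = 0.98609754
P = K * exp(-rT) * N(-d2) - S_0 * exp(-qT) * N(-d1)
N(-d1) = 0.62461515; N(-d2) = 0.72354200
P = 64.9200 * 0.97530991 * 0.72354200 - 56.6300 * 0.98609754 * 0.62461515 = 10.9324


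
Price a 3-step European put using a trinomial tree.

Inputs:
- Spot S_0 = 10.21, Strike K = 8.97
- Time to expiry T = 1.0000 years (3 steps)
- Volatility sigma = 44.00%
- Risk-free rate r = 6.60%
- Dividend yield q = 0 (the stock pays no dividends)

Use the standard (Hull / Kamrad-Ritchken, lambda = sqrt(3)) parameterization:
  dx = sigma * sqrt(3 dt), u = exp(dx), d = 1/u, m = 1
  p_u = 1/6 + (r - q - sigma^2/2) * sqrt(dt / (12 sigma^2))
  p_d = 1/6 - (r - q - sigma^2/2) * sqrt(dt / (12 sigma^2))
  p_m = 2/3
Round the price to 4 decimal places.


dt = T/N = 0.333333; dx = sigma*sqrt(3*dt) = 0.440000
u = exp(dx) = 1.552707; d = 1/u = 0.644036
p_u = 0.155000, p_m = 0.666667, p_d = 0.178333
Discount per step: exp(-r*dt) = 0.978240
Stock lattice S(k, j) with j the centered position index:
  k=0: S(0,+0) = 10.2100
  k=1: S(1,-1) = 6.5756; S(1,+0) = 10.2100; S(1,+1) = 15.8531
  k=2: S(2,-2) = 4.2349; S(2,-1) = 6.5756; S(2,+0) = 10.2100; S(2,+1) = 15.8531; S(2,+2) = 24.6153
  k=3: S(3,-3) = 2.7275; S(3,-2) = 4.2349; S(3,-1) = 6.5756; S(3,+0) = 10.2100; S(3,+1) = 15.8531; S(3,+2) = 24.6153; S(3,+3) = 38.2203
Terminal payoffs V(N, j) = max(K - S_T, 0):
  V(3,-3) = 6.242549; V(3,-2) = 4.735066; V(3,-1) = 2.394388; V(3,+0) = 0.000000; V(3,+1) = 0.000000; V(3,+2) = 0.000000; V(3,+3) = 0.000000
Backward induction: V(k, j) = exp(-r*dt) * [p_u * V(k+1, j+1) + p_m * V(k+1, j) + p_d * V(k+1, j-1)]
  V(2,-2) = exp(-r*dt) * [p_u*2.394388 + p_m*4.735066 + p_d*6.242549] = 4.540106
  V(2,-1) = exp(-r*dt) * [p_u*0.000000 + p_m*2.394388 + p_d*4.735066] = 2.387570
  V(2,+0) = exp(-r*dt) * [p_u*0.000000 + p_m*0.000000 + p_d*2.394388] = 0.417708
  V(2,+1) = exp(-r*dt) * [p_u*0.000000 + p_m*0.000000 + p_d*0.000000] = 0.000000
  V(2,+2) = exp(-r*dt) * [p_u*0.000000 + p_m*0.000000 + p_d*0.000000] = 0.000000
  V(1,-1) = exp(-r*dt) * [p_u*0.417708 + p_m*2.387570 + p_d*4.540106] = 2.412449
  V(1,+0) = exp(-r*dt) * [p_u*0.000000 + p_m*0.417708 + p_d*2.387570] = 0.688931
  V(1,+1) = exp(-r*dt) * [p_u*0.000000 + p_m*0.000000 + p_d*0.417708] = 0.072870
  V(0,+0) = exp(-r*dt) * [p_u*0.072870 + p_m*0.688931 + p_d*2.412449] = 0.881201

Answer: Price = V(0,0) = 0.8812


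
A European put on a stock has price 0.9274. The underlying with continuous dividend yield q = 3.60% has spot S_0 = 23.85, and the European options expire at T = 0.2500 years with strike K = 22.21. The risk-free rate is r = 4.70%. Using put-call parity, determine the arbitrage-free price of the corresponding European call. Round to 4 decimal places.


Put-call parity: C - P = S_0 * exp(-qT) - K * exp(-rT).
S_0 * exp(-qT) = 23.8500 * 0.99104038 = 23.63631303
K * exp(-rT) = 22.2100 * 0.98831876 = 21.95055970
C = P + S*exp(-qT) - K*exp(-rT)
C = 0.9274 + 23.63631303 - 21.95055970 = 2.6132

Answer: Call price = 2.6132


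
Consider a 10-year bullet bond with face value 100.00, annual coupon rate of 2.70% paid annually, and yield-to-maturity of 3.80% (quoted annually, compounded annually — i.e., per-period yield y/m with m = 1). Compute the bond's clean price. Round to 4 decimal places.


Answer: Price = 90.9885

Derivation:
Coupon per period c = face * coupon_rate / m = 2.700000
Periods per year m = 1; per-period yield y/m = 0.038000
Number of cashflows N = 10
Cashflows (t years, CF_t, discount factor 1/(1+y/m)^(m*t), PV):
  t = 1.0000: CF_t = 2.700000, DF = 0.963391, PV = 2.601156
  t = 2.0000: CF_t = 2.700000, DF = 0.928122, PV = 2.505931
  t = 3.0000: CF_t = 2.700000, DF = 0.894145, PV = 2.414191
  t = 4.0000: CF_t = 2.700000, DF = 0.861411, PV = 2.325811
  t = 5.0000: CF_t = 2.700000, DF = 0.829876, PV = 2.240665
  t = 6.0000: CF_t = 2.700000, DF = 0.799495, PV = 2.158637
  t = 7.0000: CF_t = 2.700000, DF = 0.770227, PV = 2.079612
  t = 8.0000: CF_t = 2.700000, DF = 0.742030, PV = 2.003480
  t = 9.0000: CF_t = 2.700000, DF = 0.714865, PV = 1.930135
  t = 10.0000: CF_t = 102.700000, DF = 0.688694, PV = 70.728901
Price P = sum_t PV_t = 90.988518


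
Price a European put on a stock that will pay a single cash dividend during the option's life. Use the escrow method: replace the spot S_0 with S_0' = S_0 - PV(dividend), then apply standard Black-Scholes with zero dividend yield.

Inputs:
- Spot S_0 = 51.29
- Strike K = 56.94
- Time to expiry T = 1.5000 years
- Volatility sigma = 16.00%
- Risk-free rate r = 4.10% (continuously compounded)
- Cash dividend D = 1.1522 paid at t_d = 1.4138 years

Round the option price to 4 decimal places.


Answer: Price = 5.9354

Derivation:
PV(D) = D * exp(-r * t_d) = 1.1522 * 0.94368222 = 1.08731065
S_0' = S_0 - PV(D) = 51.2900 - 1.08731065 = 50.20268935
d1 = (ln(S_0'/K) + (r + sigma^2/2)*T) / (sigma*sqrt(T)) = -0.23081074
d2 = d1 - sigma*sqrt(T) = -0.42676992
exp(-rT) = 0.94035295
N(-d1) = 0.59126908; N(-d2) = 0.66522654
P = K * exp(-rT) * N(-d2) - S_0' * N(-d1) = 56.9400 * 0.94035295 * 0.66522654 - 50.20268935 * 0.59126908 = 5.9354


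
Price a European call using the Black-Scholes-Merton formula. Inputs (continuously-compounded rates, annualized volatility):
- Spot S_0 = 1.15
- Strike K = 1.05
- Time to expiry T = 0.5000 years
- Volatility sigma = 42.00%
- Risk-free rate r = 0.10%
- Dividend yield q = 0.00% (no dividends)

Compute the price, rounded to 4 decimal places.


d1 = (ln(S/K) + (r - q + 0.5*sigma^2) * T) / (sigma * sqrt(T)) = 0.45649392
d2 = d1 - sigma * sqrt(T) = 0.15950907
exp(-rT) = 0.99950012; exp(-qT) = 1.00000000
C = S_0 * exp(-qT) * N(d1) - K * exp(-rT) * N(d2)
N(d1) = 0.67598258; N(d2) = 0.56336610
C = 1.1500 * 1.00000000 * 0.67598258 - 1.0500 * 0.99950012 * 0.56336610 = 0.1861

Answer: Price = 0.1861


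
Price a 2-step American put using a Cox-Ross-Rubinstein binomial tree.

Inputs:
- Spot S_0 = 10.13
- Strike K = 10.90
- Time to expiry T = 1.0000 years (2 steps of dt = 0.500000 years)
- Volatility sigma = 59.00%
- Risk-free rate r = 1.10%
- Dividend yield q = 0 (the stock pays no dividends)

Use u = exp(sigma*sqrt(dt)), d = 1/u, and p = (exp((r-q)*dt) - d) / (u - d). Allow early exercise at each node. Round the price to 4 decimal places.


Answer: Price = V(0,0) = 2.6895

Derivation:
dt = T/N = 0.500000
u = exp(sigma*sqrt(dt)) = 1.517695; d = 1/u = 0.658894
p = (exp((r-q)*dt) - d) / (u - d) = 0.403611
Discount per step: exp(-r*dt) = 0.994515
Stock lattice S(k, i) with i counting down-moves:
  k=0: S(0,0) = 10.1300
  k=1: S(1,0) = 15.3743; S(1,1) = 6.6746
  k=2: S(2,0) = 23.3334; S(2,1) = 10.1300; S(2,2) = 4.3978
Terminal payoffs V(N, i) = max(K - S_T, 0):
  V(2,0) = 0.000000; V(2,1) = 0.770000; V(2,2) = 6.502152
Backward induction: V(k, i) = exp(-r*dt) * [p * V(k+1, i) + (1-p) * V(k+1, i+1)]; then take max(V_cont, immediate exercise) for American.
  V(1,0) = exp(-r*dt) * [p*0.000000 + (1-p)*0.770000] = 0.456701; exercise = 0.000000; V(1,0) = max -> 0.456701
  V(1,1) = exp(-r*dt) * [p*0.770000 + (1-p)*6.502152] = 4.165621; exercise = 4.225406; V(1,1) = max -> 4.225406
  V(0,0) = exp(-r*dt) * [p*0.456701 + (1-p)*4.225406] = 2.689484; exercise = 0.770000; V(0,0) = max -> 2.689484


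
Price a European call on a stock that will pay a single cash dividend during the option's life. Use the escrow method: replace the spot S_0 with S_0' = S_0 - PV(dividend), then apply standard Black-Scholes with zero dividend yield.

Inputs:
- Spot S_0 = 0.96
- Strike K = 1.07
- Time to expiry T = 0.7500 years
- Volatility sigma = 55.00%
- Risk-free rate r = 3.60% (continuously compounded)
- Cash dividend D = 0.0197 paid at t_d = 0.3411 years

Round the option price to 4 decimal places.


Answer: Price = 0.1402

Derivation:
PV(D) = D * exp(-r * t_d) = 0.0197 * 0.98779549 = 0.01945957
S_0' = S_0 - PV(D) = 0.9600 - 0.01945957 = 0.94054043
d1 = (ln(S_0'/K) + (r + sigma^2/2)*T) / (sigma*sqrt(T)) = 0.02409799
d2 = d1 - sigma*sqrt(T) = -0.45221599
exp(-rT) = 0.97336124
N(d1) = 0.50961277; N(d2) = 0.32555670
C = S_0' * N(d1) - K * exp(-rT) * N(d2) = 0.94054043 * 0.50961277 - 1.0700 * 0.97336124 * 0.32555670 = 0.1402


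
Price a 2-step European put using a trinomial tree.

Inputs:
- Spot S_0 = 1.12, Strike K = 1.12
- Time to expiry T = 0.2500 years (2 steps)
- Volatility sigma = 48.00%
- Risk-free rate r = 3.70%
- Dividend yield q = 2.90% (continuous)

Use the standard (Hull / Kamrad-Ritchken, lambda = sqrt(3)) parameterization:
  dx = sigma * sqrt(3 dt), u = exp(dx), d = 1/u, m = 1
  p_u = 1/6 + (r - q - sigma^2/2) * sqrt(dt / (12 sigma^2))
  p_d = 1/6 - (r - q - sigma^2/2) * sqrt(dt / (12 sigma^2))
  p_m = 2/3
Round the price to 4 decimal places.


dt = T/N = 0.125000; dx = sigma*sqrt(3*dt) = 0.293939
u = exp(dx) = 1.341702; d = 1/u = 0.745322
p_u = 0.143873, p_m = 0.666667, p_d = 0.189461
Discount per step: exp(-r*dt) = 0.995386
Stock lattice S(k, j) with j the centered position index:
  k=0: S(0,+0) = 1.1200
  k=1: S(1,-1) = 0.8348; S(1,+0) = 1.1200; S(1,+1) = 1.5027
  k=2: S(2,-2) = 0.6222; S(2,-1) = 0.8348; S(2,+0) = 1.1200; S(2,+1) = 1.5027; S(2,+2) = 2.0162
Terminal payoffs V(N, j) = max(K - S_T, 0):
  V(2,-2) = 0.497834; V(2,-1) = 0.285239; V(2,+0) = 0.000000; V(2,+1) = 0.000000; V(2,+2) = 0.000000
Backward induction: V(k, j) = exp(-r*dt) * [p_u * V(k+1, j+1) + p_m * V(k+1, j) + p_d * V(k+1, j-1)]
  V(1,-1) = exp(-r*dt) * [p_u*0.000000 + p_m*0.285239 + p_d*0.497834] = 0.283167
  V(1,+0) = exp(-r*dt) * [p_u*0.000000 + p_m*0.000000 + p_d*0.285239] = 0.053792
  V(1,+1) = exp(-r*dt) * [p_u*0.000000 + p_m*0.000000 + p_d*0.000000] = 0.000000
  V(0,+0) = exp(-r*dt) * [p_u*0.000000 + p_m*0.053792 + p_d*0.283167] = 0.089097

Answer: Price = V(0,0) = 0.0891


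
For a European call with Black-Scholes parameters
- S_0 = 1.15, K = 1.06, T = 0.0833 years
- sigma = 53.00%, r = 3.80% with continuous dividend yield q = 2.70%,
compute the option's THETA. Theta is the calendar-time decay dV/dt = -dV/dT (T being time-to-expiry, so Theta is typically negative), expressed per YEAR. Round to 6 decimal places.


d1 = 0.6152221374; d2 = 0.4622549187
phi(d1) = 0.3301567714; exp(-qT) = 0.9977534273; exp(-rT) = 0.9968396046
Theta = -S*exp(-qT)*phi(d1)*sigma/(2*sqrt(T)) - r*K*exp(-rT)*N(d2) + q*S*exp(-qT)*N(d1)
N(d1) = 0.7307959850; N(d2) = 0.6780507379; sqrt(T) = 0.2886173938
Term 1 = -1.1500 * 0.9977534273 * 0.3301567714 * 0.5300 / (2 * 0.2886173938) = -0.3478280890
Term 2 = -0.0380 * 1.0600 * 0.9968396046 * 0.6780507379 = -0.0272255674
Term 3 = 0.0270 * 1.1500 * 0.9977534273 * 0.7307959850 = 0.0226402379
Theta = -0.3478280890 + (-0.0272255674) + (0.0226402379) = -0.352413

Answer: Theta = -0.352413


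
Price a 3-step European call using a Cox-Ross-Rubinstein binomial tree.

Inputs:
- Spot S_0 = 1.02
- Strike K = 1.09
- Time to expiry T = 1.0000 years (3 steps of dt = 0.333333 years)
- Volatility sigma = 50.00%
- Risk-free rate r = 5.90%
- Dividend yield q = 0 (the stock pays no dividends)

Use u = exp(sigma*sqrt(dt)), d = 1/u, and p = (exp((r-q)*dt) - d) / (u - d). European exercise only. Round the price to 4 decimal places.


Answer: Price = V(0,0) = 0.2125

Derivation:
dt = T/N = 0.333333
u = exp(sigma*sqrt(dt)) = 1.334658; d = 1/u = 0.749256
p = (exp((r-q)*dt) - d) / (u - d) = 0.462256
Discount per step: exp(-r*dt) = 0.980525
Stock lattice S(k, i) with i counting down-moves:
  k=0: S(0,0) = 1.0200
  k=1: S(1,0) = 1.3614; S(1,1) = 0.7642
  k=2: S(2,0) = 1.8169; S(2,1) = 1.0200; S(2,2) = 0.5726
  k=3: S(3,0) = 2.4250; S(3,1) = 1.3614; S(3,2) = 0.7642; S(3,3) = 0.4290
Terminal payoffs V(N, i) = max(S_T - K, 0):
  V(3,0) = 1.334992; V(3,1) = 0.271351; V(3,2) = 0.000000; V(3,3) = 0.000000
Backward induction: V(k, i) = exp(-r*dt) * [p * V(k+1, i) + (1-p) * V(k+1, i+1)].
  V(2,0) = exp(-r*dt) * [p*1.334992 + (1-p)*0.271351] = 0.748166
  V(2,1) = exp(-r*dt) * [p*0.271351 + (1-p)*0.000000] = 0.122991
  V(2,2) = exp(-r*dt) * [p*0.000000 + (1-p)*0.000000] = 0.000000
  V(1,0) = exp(-r*dt) * [p*0.748166 + (1-p)*0.122991] = 0.403958
  V(1,1) = exp(-r*dt) * [p*0.122991 + (1-p)*0.000000] = 0.055746
  V(0,0) = exp(-r*dt) * [p*0.403958 + (1-p)*0.055746] = 0.212489
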